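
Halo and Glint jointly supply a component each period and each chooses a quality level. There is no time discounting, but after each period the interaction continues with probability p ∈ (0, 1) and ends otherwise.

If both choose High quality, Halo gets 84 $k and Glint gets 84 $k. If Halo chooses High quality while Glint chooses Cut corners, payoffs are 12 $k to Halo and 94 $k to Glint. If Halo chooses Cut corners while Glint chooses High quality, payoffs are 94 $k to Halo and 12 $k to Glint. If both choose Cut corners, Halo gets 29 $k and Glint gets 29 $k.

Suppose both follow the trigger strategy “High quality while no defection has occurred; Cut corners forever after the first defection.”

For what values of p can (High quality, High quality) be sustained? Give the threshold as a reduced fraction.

2/13

With no time discounting, the continuation probability p plays the role of the discount factor.
Grim-trigger IC: 84/(1−p) ≥ 94 + 29p/(1−p) ⇒ p ≥ (94−84)/(94−29) = 2/13.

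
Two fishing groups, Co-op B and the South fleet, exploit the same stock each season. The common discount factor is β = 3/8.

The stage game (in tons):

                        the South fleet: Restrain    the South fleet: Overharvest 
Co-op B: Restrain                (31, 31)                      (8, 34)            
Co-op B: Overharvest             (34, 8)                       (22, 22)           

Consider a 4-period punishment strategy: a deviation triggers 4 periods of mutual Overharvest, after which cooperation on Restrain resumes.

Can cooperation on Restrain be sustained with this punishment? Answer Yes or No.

Comparing payoff streams over the 5 periods until play realigns: cooperate → 31(1+β+…+β^4); deviate → 34 + 22(β+…+β^4).
Cooperation is sustained iff (31−22)(β+…+β^4) ≥ 34−31.
β+…+β^4 = 3/8·(1−(3/8)^4)/(1−3/8) = 0.5881, and (34−31)/(31−22) = 0.3333.
0.5881 ≥ 0.3333, so cooperation is sustainable.

Yes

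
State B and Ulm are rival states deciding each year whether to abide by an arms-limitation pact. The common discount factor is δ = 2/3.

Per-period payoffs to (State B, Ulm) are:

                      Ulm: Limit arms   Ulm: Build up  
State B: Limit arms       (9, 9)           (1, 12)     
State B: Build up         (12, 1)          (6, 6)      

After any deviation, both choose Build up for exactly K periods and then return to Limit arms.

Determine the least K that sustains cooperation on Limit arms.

IC: δ(1−δ^K)/(1−δ) ≥ (12−9)/(9−6) = 1.
With δ = 2/3: need 1 − δ^K ≥ 1·(1−2/3)/(2/3), i.e. δ^K ≤ 0.5000.
Since (2/3)^1 = 0.6667 and (2/3)^2 = 0.4444, the smallest such K is 2.

2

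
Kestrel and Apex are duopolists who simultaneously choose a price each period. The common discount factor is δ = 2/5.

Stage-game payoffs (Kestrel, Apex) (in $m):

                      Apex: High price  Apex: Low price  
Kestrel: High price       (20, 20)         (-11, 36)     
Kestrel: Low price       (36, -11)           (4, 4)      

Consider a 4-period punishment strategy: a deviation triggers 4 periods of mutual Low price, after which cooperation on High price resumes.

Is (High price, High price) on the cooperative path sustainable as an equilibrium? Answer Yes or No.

A one-shot deviation gives 36 now, then 4 for 4 periods, then back to 20.
Gain from deviating: (36−20) today; loss: (20−4) in each of the next 4 periods.
No-deviation condition: (20−4)(δ+…+δ^4) ≥ 36−20, i.e. δ+…+δ^4 ≥ 1.
At δ = 2/5: δ+…+δ^4 = 0.6496 < 1.0000.
So cooperation is not sustainable.

No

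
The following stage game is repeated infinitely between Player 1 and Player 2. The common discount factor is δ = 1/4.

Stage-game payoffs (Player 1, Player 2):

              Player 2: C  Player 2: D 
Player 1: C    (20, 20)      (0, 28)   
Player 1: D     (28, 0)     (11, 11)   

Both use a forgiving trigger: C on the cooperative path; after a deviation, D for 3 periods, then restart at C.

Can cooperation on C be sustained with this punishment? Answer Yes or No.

A one-shot deviation gives 28 now, then 11 for 3 periods, then back to 20.
Gain from deviating: (28−20) today; loss: (20−11) in each of the next 3 periods.
No-deviation condition: (20−11)(δ+…+δ^3) ≥ 28−20, i.e. δ+…+δ^3 ≥ 8/9.
At δ = 1/4: δ+…+δ^3 = 0.3281 < 0.8889.
So cooperation is not sustainable.

No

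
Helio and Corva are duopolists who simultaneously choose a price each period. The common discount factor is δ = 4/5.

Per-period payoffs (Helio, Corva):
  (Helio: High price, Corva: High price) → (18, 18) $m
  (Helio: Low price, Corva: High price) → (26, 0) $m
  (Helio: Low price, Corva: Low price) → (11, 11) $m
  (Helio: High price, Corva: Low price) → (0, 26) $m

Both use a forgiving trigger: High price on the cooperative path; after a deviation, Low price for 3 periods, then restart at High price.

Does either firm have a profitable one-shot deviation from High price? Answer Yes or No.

A one-shot deviation gives 26 now, then 11 for 3 periods, then back to 18.
Gain from deviating: (26−18) today; loss: (18−11) in each of the next 3 periods.
No-deviation condition: (18−11)(δ+…+δ^3) ≥ 26−18, i.e. δ+…+δ^3 ≥ 8/7.
At δ = 4/5: δ+…+δ^3 = 1.9520 ≥ 1.1429.
So cooperation is sustainable.

No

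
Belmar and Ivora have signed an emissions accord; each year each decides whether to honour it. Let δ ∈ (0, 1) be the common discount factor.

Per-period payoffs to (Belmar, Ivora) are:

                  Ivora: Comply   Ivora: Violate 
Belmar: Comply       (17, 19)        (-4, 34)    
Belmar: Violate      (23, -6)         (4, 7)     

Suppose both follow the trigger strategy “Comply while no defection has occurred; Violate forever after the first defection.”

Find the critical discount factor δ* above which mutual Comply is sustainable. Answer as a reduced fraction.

5/9

For Belmar: deviation gain 23−17 = 6, per-period punishment loss 17−4 = 13. IC gives δ ≥ 6/19.
For Ivora: gain 15, loss 12 per period, so δ ≥ 15/27 = 5/9.
The tighter constraint is Ivora's, so cooperation needs δ ≥ 5/9.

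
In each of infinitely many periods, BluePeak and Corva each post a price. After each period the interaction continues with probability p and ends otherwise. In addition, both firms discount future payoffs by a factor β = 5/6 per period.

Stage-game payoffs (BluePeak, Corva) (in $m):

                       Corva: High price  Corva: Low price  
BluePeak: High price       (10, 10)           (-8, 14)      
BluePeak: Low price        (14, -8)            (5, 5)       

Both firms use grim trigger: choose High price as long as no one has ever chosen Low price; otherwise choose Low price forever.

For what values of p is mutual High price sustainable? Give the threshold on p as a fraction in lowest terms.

Expected continuation weight on next period's payoff is β·p = 5/6·p, which plays the role of the discount factor.
Cooperation requires 5/6·p ≥ (14−10)/(14−5) = 4/9, hence p ≥ 8/15.

8/15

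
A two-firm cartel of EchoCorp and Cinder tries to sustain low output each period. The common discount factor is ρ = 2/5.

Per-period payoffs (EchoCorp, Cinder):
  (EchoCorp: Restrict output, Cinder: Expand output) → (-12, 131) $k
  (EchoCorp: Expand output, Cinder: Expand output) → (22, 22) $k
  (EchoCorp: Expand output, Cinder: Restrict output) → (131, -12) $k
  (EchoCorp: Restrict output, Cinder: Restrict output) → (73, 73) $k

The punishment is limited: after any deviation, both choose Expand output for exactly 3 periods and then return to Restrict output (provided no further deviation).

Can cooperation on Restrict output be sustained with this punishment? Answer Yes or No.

A one-shot deviation gives 131 now, then 22 for 3 periods, then back to 73.
Gain from deviating: (131−73) today; loss: (73−22) in each of the next 3 periods.
No-deviation condition: (73−22)(ρ+…+ρ^3) ≥ 131−73, i.e. ρ+…+ρ^3 ≥ 58/51.
At ρ = 2/5: ρ+…+ρ^3 = 0.6240 < 1.1373.
So cooperation is not sustainable.

No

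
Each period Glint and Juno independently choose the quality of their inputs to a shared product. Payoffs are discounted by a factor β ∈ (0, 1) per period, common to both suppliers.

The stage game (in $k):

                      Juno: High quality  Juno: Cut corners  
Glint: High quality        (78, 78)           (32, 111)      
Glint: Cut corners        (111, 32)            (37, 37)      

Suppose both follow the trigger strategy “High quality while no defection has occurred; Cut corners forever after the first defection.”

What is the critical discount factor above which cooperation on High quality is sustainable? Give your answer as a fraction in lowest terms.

One-period gain from deviating is 111 − 78 = 33. The loss is 78 − 37 = 41 in every subsequent period, with present value 41·β/(1−β).
Deviation is unprofitable when 41·β/(1−β) ≥ 33, i.e. β/(1−β) ≥ 33/41.
Equivalently β ≥ 33/(33+41) = 33/74.

33/74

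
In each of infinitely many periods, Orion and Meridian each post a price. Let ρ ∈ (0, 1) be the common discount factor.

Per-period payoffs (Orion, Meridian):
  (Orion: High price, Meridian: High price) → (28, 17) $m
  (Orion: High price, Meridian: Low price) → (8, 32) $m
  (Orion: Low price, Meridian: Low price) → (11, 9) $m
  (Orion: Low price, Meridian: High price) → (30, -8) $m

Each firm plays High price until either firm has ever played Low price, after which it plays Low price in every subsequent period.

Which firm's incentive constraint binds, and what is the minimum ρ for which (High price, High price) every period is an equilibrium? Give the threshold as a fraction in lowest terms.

Meridian; ρ ≥ 15/23

For Orion: deviation gain 30−28 = 2, per-period punishment loss 28−11 = 17. IC gives ρ ≥ 2/19.
For Meridian: gain 15, loss 8 per period, so ρ ≥ 15/23.
The tighter constraint is Meridian's, so cooperation needs ρ ≥ 15/23.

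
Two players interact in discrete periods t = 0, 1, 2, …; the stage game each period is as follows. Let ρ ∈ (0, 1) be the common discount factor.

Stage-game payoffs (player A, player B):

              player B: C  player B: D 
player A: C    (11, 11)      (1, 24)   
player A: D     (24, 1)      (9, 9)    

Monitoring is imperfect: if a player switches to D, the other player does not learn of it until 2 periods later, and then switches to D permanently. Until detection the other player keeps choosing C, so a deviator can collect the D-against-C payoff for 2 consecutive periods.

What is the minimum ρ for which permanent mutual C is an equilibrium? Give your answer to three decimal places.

0.931

The best deviation is to choose D for all 2 undetected periods, earning 24 each, then 9 forever once detected.
Deviation value: 24(1−ρ^2)/(1−ρ) + 9ρ^2/(1−ρ); cooperation value: 11/(1−ρ).
IC: 11 ≥ 24(1−ρ^2) + 9ρ^2 = 24 − 15ρ^2.
So ρ^2 ≥ 13/15, giving ρ ≥ (13/15)^(1/2) ≈ 0.931.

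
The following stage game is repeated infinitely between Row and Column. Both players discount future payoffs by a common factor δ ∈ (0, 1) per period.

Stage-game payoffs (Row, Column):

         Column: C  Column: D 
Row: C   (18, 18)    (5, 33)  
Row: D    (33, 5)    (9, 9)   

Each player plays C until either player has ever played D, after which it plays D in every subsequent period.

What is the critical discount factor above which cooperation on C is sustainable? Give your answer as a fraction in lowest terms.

5/8

Cooperation forever yields 18 each period: 18/(1−δ).
Deviating yields 33 once, then 9 forever: 33 + 9δ/(1−δ).
No profitable deviation requires 18/(1−δ) ≥ 33 + 9δ/(1−δ).
Multiplying by (1−δ): 18 ≥ 33(1−δ) + 9δ = 33 − 24δ.
So 24δ ≥ 15, i.e. δ ≥ 15/24 = 5/8.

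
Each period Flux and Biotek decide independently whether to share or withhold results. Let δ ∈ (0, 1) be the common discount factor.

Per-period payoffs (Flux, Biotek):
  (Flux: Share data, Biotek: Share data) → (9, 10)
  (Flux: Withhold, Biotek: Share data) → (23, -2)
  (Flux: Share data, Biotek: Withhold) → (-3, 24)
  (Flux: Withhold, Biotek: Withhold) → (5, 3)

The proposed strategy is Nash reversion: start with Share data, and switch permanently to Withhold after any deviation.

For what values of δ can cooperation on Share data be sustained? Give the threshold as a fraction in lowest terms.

For Flux: deviation gain 23−9 = 14, per-period punishment loss 9−5 = 4. IC gives δ ≥ 14/18 = 7/9.
For Biotek: gain 14, loss 7 per period, so δ ≥ 14/21 = 2/3.
The tighter constraint is Flux's, so cooperation needs δ ≥ 7/9.

7/9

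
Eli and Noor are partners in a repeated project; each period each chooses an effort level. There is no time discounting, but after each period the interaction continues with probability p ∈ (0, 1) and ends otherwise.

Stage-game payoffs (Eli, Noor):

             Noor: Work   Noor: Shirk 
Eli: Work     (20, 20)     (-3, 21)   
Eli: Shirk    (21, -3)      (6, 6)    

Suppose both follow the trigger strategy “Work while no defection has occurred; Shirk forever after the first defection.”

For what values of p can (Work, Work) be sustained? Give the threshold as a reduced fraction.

With no time discounting, the continuation probability p plays the role of the discount factor.
Grim-trigger IC: 20/(1−p) ≥ 21 + 6p/(1−p) ⇒ p ≥ (21−20)/(21−6) = 1/15.

1/15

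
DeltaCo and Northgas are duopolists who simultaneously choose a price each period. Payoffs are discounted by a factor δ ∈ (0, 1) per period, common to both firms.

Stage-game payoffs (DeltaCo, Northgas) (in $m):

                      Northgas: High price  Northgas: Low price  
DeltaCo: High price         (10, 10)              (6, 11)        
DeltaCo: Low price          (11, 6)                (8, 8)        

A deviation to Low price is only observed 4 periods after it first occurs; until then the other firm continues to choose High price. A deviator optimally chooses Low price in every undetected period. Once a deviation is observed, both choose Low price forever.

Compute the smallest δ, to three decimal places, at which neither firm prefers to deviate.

The best deviation is to choose Low price for all 4 undetected periods, earning 11 each, then 8 forever once detected.
Deviation value: 11(1−δ^4)/(1−δ) + 8δ^4/(1−δ); cooperation value: 10/(1−δ).
IC: 10 ≥ 11(1−δ^4) + 8δ^4 = 11 − 3δ^4.
So δ^4 ≥ 1/3, giving δ ≥ (1/3)^(1/4) ≈ 0.760.

0.760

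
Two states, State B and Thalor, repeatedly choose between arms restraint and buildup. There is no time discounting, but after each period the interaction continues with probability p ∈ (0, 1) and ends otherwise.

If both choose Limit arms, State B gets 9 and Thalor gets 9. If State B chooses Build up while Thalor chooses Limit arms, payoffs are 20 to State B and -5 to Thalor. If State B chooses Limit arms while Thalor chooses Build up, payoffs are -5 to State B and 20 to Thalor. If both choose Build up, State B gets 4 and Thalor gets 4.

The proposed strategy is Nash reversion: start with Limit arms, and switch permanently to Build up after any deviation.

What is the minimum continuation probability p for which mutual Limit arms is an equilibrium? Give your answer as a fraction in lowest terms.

Expected cooperation value is 9 + p·9 + p²·9 + … = 9/(1−p); deviation gives 20 + p·4/(1−p).
9 ≥ 20(1−p) + 4p ⇒ 16p ≥ 11 ⇒ p ≥ 11/16.

11/16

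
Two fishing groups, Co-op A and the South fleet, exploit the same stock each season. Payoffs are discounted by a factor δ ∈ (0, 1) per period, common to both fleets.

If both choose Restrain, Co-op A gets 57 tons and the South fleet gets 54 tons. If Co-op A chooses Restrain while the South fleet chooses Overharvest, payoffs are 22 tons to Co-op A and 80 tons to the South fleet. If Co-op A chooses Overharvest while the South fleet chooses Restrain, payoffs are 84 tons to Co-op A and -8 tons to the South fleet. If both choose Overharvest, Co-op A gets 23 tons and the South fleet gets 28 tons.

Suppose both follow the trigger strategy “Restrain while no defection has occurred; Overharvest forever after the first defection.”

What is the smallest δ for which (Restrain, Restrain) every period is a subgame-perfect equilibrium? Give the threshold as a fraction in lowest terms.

Co-op A's threshold: (84−57)/(84−23) = 27/61.
the South fleet's threshold: (80−54)/(80−28) = 1/2.
27/61 < 1/2, so the South fleet binds and δ* = 1/2.

1/2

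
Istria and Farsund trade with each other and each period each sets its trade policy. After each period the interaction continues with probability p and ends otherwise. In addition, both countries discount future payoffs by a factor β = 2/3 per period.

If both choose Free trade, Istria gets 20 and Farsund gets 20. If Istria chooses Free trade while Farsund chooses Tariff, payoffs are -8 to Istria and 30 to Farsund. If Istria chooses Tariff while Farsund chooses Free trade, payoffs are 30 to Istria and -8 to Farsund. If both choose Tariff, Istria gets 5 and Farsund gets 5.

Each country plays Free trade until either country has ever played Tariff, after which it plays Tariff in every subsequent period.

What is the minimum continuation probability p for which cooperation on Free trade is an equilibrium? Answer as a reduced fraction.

With continuation probability p and discount β, the effective per-period discount factor is βp.
Grim-trigger IC: βp ≥ (30−20)/(30−5) = 2/5.
So p ≥ (2/5)/(2/3) = 3/5.

3/5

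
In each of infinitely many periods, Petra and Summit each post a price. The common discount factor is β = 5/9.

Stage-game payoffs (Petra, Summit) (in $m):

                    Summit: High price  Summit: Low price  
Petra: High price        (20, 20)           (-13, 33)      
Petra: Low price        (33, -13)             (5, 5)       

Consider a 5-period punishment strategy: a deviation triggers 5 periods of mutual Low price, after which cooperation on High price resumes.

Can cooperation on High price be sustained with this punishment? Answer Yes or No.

IC: β+…+β^5 ≥ (33−20)/(20−5) = 13/15.
At β = 5/9: partial sum = 1.1838 ≥ 0.8667. Cooperation sustainable.

Yes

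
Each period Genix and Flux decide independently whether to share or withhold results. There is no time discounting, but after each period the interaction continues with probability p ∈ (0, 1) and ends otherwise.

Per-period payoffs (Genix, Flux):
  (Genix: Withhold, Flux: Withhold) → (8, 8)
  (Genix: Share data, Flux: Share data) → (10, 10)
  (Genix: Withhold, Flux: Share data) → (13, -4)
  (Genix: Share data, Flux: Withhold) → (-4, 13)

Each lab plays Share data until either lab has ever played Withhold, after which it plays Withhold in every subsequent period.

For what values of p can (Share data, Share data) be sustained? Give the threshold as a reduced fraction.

3/5

Expected cooperation value is 10 + p·10 + p²·10 + … = 10/(1−p); deviation gives 13 + p·8/(1−p).
10 ≥ 13(1−p) + 8p ⇒ 5p ≥ 3 ⇒ p ≥ 3/5.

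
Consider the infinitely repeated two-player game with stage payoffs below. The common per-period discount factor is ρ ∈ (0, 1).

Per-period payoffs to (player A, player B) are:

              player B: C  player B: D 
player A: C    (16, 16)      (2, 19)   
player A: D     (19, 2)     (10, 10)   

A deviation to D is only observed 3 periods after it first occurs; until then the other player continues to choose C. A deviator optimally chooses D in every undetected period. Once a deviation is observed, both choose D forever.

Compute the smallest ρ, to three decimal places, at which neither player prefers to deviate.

0.693

A deviator earns 19 for 3 periods, then 10 forever; cooperating earns 16 forever. Multiplying the IC by (1−ρ):
16 ≥ 19(1−ρ^3) + 10ρ^3, so 9·ρ^3 ≥ 3 and ρ^3 ≥ 1/3.
ρ ≥ (1/3)^(1/3) ≈ 0.693.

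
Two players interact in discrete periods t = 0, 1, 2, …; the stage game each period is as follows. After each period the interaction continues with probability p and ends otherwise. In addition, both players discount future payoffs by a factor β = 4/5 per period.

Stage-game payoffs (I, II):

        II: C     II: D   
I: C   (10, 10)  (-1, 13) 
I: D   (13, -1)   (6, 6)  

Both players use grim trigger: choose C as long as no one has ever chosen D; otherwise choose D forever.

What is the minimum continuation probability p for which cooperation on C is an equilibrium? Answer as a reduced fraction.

Expected continuation weight on next period's payoff is β·p = 4/5·p, which plays the role of the discount factor.
Cooperation requires 4/5·p ≥ (13−10)/(13−6) = 3/7, hence p ≥ 15/28.

15/28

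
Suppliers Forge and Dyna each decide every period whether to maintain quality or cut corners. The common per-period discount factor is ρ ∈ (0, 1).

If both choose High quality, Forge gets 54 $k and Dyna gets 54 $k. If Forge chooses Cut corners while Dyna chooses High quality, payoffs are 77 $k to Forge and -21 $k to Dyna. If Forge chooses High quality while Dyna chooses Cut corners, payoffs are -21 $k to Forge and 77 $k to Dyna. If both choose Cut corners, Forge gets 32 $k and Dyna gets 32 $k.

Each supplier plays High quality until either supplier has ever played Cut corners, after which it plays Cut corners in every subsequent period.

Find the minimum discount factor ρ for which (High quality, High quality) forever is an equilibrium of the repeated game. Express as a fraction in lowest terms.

23/45

One-period gain from deviating is 77 − 54 = 23. The loss is 54 − 32 = 22 in every subsequent period, with present value 22·ρ/(1−ρ).
Deviation is unprofitable when 22·ρ/(1−ρ) ≥ 23, i.e. ρ/(1−ρ) ≥ 23/22.
Equivalently ρ ≥ 23/(23+22) = 23/45.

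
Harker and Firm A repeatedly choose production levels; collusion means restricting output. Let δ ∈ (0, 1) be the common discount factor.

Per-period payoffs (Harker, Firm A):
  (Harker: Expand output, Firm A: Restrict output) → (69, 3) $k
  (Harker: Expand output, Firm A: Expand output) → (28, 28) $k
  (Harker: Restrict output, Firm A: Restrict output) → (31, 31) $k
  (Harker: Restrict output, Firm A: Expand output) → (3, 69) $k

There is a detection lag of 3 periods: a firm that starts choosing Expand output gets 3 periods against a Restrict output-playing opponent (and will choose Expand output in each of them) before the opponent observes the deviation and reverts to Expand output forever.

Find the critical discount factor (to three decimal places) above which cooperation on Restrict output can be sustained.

0.975

Deviating for the 3 undetected periods gains 69−31 = 38 per period over cooperation, then loses 31−28 = 3 per period forever once punishment starts.
Gain: 38(1 + δ + … + δ^2); loss: 3·δ^3/(1−δ).
No profitable deviation ⇔ 38(1−δ^3) ≤ 3·δ^3, i.e. δ^3 ≥ 38/(38+3) = 38/41.
Hence δ ≥ (38/41)^(1/3) ≈ 0.975.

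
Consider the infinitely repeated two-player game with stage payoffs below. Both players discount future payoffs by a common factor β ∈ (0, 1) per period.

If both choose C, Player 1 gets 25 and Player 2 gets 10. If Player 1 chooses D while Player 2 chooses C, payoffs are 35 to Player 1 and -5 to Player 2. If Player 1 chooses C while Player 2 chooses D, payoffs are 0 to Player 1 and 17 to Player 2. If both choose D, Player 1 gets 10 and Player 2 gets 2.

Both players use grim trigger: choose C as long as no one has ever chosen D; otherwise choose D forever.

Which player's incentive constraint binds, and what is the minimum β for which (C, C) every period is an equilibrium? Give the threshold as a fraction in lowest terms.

Player 1's threshold: (35−25)/(35−10) = 2/5.
Player 2's threshold: (17−10)/(17−2) = 7/15.
2/5 < 7/15, so Player 2 binds and β* = 7/15.

Player 2; β ≥ 7/15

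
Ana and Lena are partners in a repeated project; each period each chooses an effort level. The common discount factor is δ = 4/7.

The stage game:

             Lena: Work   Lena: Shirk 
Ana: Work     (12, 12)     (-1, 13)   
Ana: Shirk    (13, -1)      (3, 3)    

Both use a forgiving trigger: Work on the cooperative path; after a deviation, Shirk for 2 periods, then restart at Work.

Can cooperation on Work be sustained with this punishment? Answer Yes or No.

Yes

A one-shot deviation gives 13 now, then 3 for 2 periods, then back to 12.
Gain from deviating: (13−12) today; loss: (12−3) in each of the next 2 periods.
No-deviation condition: (12−3)(δ+…+δ^2) ≥ 13−12, i.e. δ+…+δ^2 ≥ 1/9.
At δ = 4/7: δ+…+δ^2 = 0.8980 ≥ 0.1111.
So cooperation is sustainable.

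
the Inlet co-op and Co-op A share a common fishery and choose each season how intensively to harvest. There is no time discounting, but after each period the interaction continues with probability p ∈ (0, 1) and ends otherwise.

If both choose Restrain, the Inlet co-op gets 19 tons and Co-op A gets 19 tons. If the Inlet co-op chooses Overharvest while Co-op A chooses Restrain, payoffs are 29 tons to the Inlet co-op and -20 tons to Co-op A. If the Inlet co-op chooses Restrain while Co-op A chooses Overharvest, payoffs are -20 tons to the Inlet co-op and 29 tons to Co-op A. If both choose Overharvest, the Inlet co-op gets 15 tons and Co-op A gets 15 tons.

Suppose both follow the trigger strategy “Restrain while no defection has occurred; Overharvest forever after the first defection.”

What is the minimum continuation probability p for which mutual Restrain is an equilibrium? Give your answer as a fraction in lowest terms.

5/7

With no time discounting, the continuation probability p plays the role of the discount factor.
Grim-trigger IC: 19/(1−p) ≥ 29 + 15p/(1−p) ⇒ p ≥ (29−19)/(29−15) = 5/7.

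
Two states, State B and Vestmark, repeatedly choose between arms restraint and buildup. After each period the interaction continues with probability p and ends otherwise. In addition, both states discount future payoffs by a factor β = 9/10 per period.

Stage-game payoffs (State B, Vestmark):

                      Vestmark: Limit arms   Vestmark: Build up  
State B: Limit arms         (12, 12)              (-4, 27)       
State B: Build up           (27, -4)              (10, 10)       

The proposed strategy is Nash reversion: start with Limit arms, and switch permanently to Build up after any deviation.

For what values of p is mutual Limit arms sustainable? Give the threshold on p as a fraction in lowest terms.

50/51

Expected continuation weight on next period's payoff is β·p = 9/10·p, which plays the role of the discount factor.
Cooperation requires 9/10·p ≥ (27−12)/(27−10) = 15/17, hence p ≥ 50/51.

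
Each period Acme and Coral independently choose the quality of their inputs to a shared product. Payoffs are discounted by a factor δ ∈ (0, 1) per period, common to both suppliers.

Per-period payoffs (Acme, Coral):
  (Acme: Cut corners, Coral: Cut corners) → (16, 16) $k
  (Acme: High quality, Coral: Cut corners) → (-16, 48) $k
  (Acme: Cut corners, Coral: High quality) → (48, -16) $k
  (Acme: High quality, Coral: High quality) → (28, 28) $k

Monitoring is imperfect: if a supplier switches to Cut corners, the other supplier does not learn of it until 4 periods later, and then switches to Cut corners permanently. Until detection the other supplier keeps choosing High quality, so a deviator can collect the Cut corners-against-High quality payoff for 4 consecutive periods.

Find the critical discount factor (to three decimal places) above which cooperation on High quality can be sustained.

The best deviation is to choose Cut corners for all 4 undetected periods, earning 48 each, then 16 forever once detected.
Deviation value: 48(1−δ^4)/(1−δ) + 16δ^4/(1−δ); cooperation value: 28/(1−δ).
IC: 28 ≥ 48(1−δ^4) + 16δ^4 = 48 − 32δ^4.
So δ^4 ≥ 20/32 = 5/8, giving δ ≥ (5/8)^(1/4) ≈ 0.889.

0.889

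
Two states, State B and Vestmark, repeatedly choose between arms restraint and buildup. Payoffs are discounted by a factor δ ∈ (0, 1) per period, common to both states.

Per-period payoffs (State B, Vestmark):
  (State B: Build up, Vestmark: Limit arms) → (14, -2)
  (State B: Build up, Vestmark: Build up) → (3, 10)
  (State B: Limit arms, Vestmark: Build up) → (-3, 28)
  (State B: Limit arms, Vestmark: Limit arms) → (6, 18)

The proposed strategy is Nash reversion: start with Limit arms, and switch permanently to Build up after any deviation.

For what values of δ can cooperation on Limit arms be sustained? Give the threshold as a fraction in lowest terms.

8/11

For State B: deviation gain 14−6 = 8, per-period punishment loss 6−3 = 3. IC gives δ ≥ 8/11.
For Vestmark: gain 10, loss 8 per period, so δ ≥ 10/18 = 5/9.
The tighter constraint is State B's, so cooperation needs δ ≥ 8/11.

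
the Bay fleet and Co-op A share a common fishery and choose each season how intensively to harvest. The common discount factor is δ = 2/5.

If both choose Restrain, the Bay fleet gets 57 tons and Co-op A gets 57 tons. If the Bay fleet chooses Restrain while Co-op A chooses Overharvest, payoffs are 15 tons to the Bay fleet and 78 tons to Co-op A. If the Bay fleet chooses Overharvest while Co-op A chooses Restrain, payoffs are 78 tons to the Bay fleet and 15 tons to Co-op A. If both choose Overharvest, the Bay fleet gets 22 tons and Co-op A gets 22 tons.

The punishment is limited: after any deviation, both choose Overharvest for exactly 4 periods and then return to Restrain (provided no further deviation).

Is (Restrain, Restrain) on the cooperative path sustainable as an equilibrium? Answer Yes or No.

Yes

A one-shot deviation gives 78 now, then 22 for 4 periods, then back to 57.
Gain from deviating: (78−57) today; loss: (57−22) in each of the next 4 periods.
No-deviation condition: (57−22)(δ+…+δ^4) ≥ 78−57, i.e. δ+…+δ^4 ≥ 3/5.
At δ = 2/5: δ+…+δ^4 = 0.6496 ≥ 0.6000.
So cooperation is sustainable.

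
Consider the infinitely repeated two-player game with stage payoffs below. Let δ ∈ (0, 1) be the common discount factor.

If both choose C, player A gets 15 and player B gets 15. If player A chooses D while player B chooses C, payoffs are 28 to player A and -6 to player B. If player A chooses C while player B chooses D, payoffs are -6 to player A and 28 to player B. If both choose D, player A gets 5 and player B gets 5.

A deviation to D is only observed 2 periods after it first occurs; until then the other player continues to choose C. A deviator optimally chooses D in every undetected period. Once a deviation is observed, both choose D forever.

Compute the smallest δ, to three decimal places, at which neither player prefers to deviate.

The best deviation is to choose D for all 2 undetected periods, earning 28 each, then 5 forever once detected.
Deviation value: 28(1−δ^2)/(1−δ) + 5δ^2/(1−δ); cooperation value: 15/(1−δ).
IC: 15 ≥ 28(1−δ^2) + 5δ^2 = 28 − 23δ^2.
So δ^2 ≥ 13/23, giving δ ≥ (13/23)^(1/2) ≈ 0.752.

0.752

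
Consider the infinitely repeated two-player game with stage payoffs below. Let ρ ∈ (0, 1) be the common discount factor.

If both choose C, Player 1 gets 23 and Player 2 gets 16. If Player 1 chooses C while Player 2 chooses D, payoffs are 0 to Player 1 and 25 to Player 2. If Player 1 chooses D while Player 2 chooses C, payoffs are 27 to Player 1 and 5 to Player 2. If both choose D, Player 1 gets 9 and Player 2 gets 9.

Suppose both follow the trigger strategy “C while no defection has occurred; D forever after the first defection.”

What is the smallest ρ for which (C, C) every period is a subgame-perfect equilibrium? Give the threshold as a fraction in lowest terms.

9/16

Player 1's threshold: (27−23)/(27−9) = 2/9.
Player 2's threshold: (25−16)/(25−9) = 9/16.
2/9 < 9/16, so Player 2 binds and ρ* = 9/16.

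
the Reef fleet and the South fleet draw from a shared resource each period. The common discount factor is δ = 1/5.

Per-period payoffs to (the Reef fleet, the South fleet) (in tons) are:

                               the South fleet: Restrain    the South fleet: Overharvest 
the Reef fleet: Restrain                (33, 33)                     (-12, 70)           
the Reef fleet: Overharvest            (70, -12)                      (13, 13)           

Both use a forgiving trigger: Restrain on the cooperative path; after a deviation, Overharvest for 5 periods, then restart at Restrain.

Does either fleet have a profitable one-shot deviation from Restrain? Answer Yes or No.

Comparing payoff streams over the 6 periods until play realigns: cooperate → 33(1+δ+…+δ^5); deviate → 70 + 13(δ+…+δ^5).
Cooperation is sustained iff (33−13)(δ+…+δ^5) ≥ 70−33.
δ+…+δ^5 = 1/5·(1−(1/5)^5)/(1−1/5) = 0.2499, and (70−33)/(33−13) = 1.8500.
0.2499 < 1.8500, so cooperation is not sustainable.

Yes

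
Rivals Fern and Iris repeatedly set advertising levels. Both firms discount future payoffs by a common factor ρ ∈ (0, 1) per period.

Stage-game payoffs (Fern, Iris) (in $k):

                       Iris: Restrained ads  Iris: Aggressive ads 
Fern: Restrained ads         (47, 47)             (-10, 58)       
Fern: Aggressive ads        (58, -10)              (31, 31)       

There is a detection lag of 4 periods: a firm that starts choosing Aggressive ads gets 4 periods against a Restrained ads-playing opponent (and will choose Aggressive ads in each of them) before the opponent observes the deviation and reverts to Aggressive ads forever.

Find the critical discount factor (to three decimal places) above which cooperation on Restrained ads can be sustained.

Deviating for the 4 undetected periods gains 58−47 = 11 per period over cooperation, then loses 47−31 = 16 per period forever once punishment starts.
Gain: 11(1 + ρ + … + ρ^3); loss: 16·ρ^4/(1−ρ).
No profitable deviation ⇔ 11(1−ρ^4) ≤ 16·ρ^4, i.e. ρ^4 ≥ 11/(11+16) = 11/27.
Hence ρ ≥ (11/27)^(1/4) ≈ 0.799.

0.799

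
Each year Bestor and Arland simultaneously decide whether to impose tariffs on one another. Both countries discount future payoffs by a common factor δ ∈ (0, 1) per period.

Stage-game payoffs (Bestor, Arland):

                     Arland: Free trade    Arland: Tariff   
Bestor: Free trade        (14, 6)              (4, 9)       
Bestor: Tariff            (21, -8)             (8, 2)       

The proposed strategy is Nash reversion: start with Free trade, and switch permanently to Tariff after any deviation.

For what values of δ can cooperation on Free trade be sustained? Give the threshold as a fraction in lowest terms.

7/13

Bestor: cooperation gives 14 each period; deviation gives 21 once then 8 forever.
  14/(1−δ) ≥ 21 + 8δ/(1−δ) ⇒ δ ≥ 7/13.
Arland: cooperation gives 6 each period; deviation gives 9 once then 2 forever.
  δ ≥ 3/7.
Both must hold, so the binding constraint is Bestor's: δ ≥ 7/13.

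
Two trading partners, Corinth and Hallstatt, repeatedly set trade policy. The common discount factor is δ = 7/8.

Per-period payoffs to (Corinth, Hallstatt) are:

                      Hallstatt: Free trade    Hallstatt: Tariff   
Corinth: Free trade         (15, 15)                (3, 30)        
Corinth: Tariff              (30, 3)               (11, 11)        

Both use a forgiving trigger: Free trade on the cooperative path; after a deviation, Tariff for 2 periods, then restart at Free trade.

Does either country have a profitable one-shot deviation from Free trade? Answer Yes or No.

Yes

A one-shot deviation gives 30 now, then 11 for 2 periods, then back to 15.
Gain from deviating: (30−15) today; loss: (15−11) in each of the next 2 periods.
No-deviation condition: (15−11)(δ+…+δ^2) ≥ 30−15, i.e. δ+…+δ^2 ≥ 15/4.
At δ = 7/8: δ+…+δ^2 = 1.6406 < 3.7500.
So cooperation is not sustainable.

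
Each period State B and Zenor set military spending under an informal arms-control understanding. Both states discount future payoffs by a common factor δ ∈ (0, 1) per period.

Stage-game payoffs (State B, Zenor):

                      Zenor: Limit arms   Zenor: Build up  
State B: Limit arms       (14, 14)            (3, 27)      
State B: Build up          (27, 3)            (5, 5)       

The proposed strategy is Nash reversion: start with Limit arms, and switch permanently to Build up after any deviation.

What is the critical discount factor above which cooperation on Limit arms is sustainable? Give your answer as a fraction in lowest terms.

Under grim trigger the critical discount factor is (T−C)/(T−P) with T = 27, C = 14, P = 5.
δ* = (27−14)/(27−5) = 13/22.

13/22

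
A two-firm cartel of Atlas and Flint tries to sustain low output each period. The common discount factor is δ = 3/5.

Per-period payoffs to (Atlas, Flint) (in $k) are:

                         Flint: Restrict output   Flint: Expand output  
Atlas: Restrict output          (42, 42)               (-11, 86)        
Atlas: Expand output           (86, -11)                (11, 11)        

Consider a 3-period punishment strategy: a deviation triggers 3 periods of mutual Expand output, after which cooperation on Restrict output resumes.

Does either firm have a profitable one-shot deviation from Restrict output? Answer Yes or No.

Yes

Comparing payoff streams over the 4 periods until play realigns: cooperate → 42(1+δ+…+δ^3); deviate → 86 + 11(δ+…+δ^3).
Cooperation is sustained iff (42−11)(δ+…+δ^3) ≥ 86−42.
δ+…+δ^3 = 3/5·(1−(3/5)^3)/(1−3/5) = 1.1760, and (86−42)/(42−11) = 1.4194.
1.1760 < 1.4194, so cooperation is not sustainable.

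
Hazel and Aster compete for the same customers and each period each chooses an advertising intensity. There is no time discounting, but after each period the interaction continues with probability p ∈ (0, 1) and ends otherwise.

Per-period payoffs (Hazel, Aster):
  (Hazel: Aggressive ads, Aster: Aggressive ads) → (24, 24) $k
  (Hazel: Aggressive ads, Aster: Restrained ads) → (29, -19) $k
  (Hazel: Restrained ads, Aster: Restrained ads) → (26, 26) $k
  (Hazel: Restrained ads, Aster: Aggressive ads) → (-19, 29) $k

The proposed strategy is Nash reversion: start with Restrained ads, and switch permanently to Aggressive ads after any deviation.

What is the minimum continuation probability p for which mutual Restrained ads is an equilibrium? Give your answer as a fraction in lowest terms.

3/5

Expected cooperation value is 26 + p·26 + p²·26 + … = 26/(1−p); deviation gives 29 + p·24/(1−p).
26 ≥ 29(1−p) + 24p ⇒ 5p ≥ 3 ⇒ p ≥ 3/5.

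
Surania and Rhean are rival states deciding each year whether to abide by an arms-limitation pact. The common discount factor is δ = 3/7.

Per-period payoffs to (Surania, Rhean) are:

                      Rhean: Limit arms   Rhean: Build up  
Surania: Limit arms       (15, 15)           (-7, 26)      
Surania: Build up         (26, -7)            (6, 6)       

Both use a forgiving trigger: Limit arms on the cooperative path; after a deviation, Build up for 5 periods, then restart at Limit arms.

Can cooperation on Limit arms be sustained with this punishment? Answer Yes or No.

IC: δ+…+δ^5 ≥ (26−15)/(15−6) = 11/9.
At δ = 3/7: partial sum = 0.7392 < 1.2222. Cooperation not sustainable.

No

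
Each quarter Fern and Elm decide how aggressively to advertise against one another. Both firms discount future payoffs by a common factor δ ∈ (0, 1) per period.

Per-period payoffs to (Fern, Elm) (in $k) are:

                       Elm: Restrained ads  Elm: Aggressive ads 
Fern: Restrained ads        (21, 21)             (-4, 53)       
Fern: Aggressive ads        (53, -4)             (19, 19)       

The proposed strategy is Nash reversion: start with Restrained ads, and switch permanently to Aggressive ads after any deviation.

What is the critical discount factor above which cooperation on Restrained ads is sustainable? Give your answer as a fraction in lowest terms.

16/17

One-period gain from deviating is 53 − 21 = 32. The loss is 21 − 19 = 2 in every subsequent period, with present value 2·δ/(1−δ).
Deviation is unprofitable when 2·δ/(1−δ) ≥ 32, i.e. δ/(1−δ) ≥ 16.
Equivalently δ ≥ 32/(32+2) = 16/17.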